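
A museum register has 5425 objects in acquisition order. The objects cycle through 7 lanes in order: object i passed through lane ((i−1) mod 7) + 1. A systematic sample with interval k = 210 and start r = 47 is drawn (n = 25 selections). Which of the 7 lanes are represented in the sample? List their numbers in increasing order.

5

Consecutive selections differ by k = 210, so their lane numbers differ by 210 mod 7 = 0.
gcd(210, 7) = 7, so the sample visits 7/7 = 1 distinct residues mod 7.
Start 47 is lane 5; the lanes hit are 5.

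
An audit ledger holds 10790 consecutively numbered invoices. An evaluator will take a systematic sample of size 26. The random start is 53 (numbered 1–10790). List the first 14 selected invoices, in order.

k = N/n = 10790/26 = 415
invoice 1: 53
invoice 2: 53 + 415 = 468
invoice 3: 468 + 415 = 883
invoice 4: 883 + 415 = 1298
invoice 5: 1298 + 415 = 1713
invoice 6: 1713 + 415 = 2128
invoice 7: 2128 + 415 = 2543
invoice 8: 2543 + 415 = 2958
invoice 9: 2958 + 415 = 3373
invoice 10: 3373 + 415 = 3788
invoice 11: 3788 + 415 = 4203
invoice 12: 4203 + 415 = 4618
invoice 13: 4618 + 415 = 5033
invoice 14: 5033 + 415 = 5448

53, 468, 883, 1298, 1713, 2128, 2543, 2958, 3373, 3788, 4203, 4618, 5033, 5448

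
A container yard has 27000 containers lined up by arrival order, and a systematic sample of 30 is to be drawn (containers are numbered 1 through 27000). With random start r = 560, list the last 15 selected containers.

14060, 14960, 15860, 16760, 17660, 18560, 19460, 20360, 21260, 22160, 23060, 23960, 24860, 25760, 26660

k = N/n = 27000/30 = 900
16th selection = 560 + 15×900 = 14060
17th: 14060 + 900 = 14960
18th: 14960 + 900 = 15860
19th: 15860 + 900 = 16760
20th: 16760 + 900 = 17660
21st: 17660 + 900 = 18560
22nd: 18560 + 900 = 19460
23rd: 19460 + 900 = 20360
24th: 20360 + 900 = 21260
25th: 21260 + 900 = 22160
26th: 22160 + 900 = 23060
27th: 23060 + 900 = 23960
28th: 23960 + 900 = 24860
29th: 24860 + 900 = 25760
30th: 25760 + 900 = 26660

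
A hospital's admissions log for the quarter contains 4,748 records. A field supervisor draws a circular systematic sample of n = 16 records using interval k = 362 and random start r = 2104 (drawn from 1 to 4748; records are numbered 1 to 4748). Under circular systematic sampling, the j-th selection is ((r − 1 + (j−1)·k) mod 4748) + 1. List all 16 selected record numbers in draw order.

2104, 2466, 2828, 3190, 3552, 3914, 4276, 4638, 252, 614, 976, 1338, 1700, 2062, 2424, 2786

Selection 1: 2104
Selection 2: 2104 + 362 = 2466
Selection 3: 2466 + 362 = 2828
Selection 4: 2828 + 362 = 3190
Selection 5: 3190 + 362 = 3552
Selection 6: 3552 + 362 = 3914
Selection 7: 3914 + 362 = 4276
Selection 8: 4276 + 362 = 4638
Selection 9: 4638 + 362 = 5000 → 5000 − 4748 = 252
Selection 10: 252 + 362 = 614
Selection 11: 614 + 362 = 976
Selection 12: 976 + 362 = 1338
Selection 13: 1338 + 362 = 1700
Selection 14: 1700 + 362 = 2062
Selection 15: 2062 + 362 = 2424
Selection 16: 2424 + 362 = 2786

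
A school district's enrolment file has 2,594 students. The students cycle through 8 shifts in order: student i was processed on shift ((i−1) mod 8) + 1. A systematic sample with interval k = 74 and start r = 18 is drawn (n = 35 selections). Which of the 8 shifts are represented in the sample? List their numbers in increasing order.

2, 4, 6, 8

Consecutive selections differ by k = 74, so their shift numbers differ by 74 mod 8 = 2.
gcd(74, 8) = 2, so the sample visits 8/2 = 4 distinct residues mod 8.
Start 18 is shift 2; the shifts hit are 2, 4, 6, 8.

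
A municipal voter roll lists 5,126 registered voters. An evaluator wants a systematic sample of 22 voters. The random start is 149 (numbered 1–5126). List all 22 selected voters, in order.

149, 382, 615, 848, 1081, 1314, 1547, 1780, 2013, 2246, 2479, 2712, 2945, 3178, 3411, 3644, 3877, 4110, 4343, 4576, 4809, 5042

k = N/n = 5126/22 = 233
voter 1: 149
voter 2: 149 + 233 = 382
voter 3: 382 + 233 = 615
voter 4: 615 + 233 = 848
voter 5: 848 + 233 = 1081
voter 6: 1081 + 233 = 1314
voter 7: 1314 + 233 = 1547
voter 8: 1547 + 233 = 1780
voter 9: 1780 + 233 = 2013
voter 10: 2013 + 233 = 2246
voter 11: 2246 + 233 = 2479
voter 12: 2479 + 233 = 2712
voter 13: 2712 + 233 = 2945
voter 14: 2945 + 233 = 3178
voter 15: 3178 + 233 = 3411
voter 16: 3411 + 233 = 3644
voter 17: 3644 + 233 = 3877
voter 18: 3877 + 233 = 4110
voter 19: 4110 + 233 = 4343
voter 20: 4343 + 233 = 4576
voter 21: 4576 + 233 = 4809
voter 22: 4809 + 233 = 5042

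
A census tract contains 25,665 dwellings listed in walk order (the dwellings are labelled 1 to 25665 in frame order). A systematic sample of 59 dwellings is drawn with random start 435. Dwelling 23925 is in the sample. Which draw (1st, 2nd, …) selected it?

k = 25665/59 = 435
position = (23925 − 435)/435 + 1 = 23490/435 + 1 = 54 + 1 = 55

55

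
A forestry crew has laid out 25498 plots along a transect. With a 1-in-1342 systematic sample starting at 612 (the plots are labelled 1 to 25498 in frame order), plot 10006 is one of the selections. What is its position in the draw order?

8

k = 1342
position = (10006 − 612)/1342 + 1 = 9394/1342 + 1 = 7 + 1 = 8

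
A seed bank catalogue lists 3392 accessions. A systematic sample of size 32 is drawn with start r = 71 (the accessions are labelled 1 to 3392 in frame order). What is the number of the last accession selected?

3357

k = 3392/32 = 106
32nd selection = r + (32−1)·k = 71 + 31×106 = 71 + 3286 = 3357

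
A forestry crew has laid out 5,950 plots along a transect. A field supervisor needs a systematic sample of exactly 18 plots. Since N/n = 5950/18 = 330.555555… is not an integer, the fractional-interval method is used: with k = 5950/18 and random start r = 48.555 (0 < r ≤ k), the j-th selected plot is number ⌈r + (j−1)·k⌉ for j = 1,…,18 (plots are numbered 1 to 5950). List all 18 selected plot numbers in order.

j=1: r + 0k = 48.555 → ⌈·⌉ = 49
j=2: r + 1k = 379.110555… → ⌈·⌉ = 380
j=3: r + 2k = 709.666111… → ⌈·⌉ = 710
j=4: r + 3k = 1040.221666… → ⌈·⌉ = 1041
j=5: r + 4k = 1370.777222… → ⌈·⌉ = 1371
j=6: r + 5k = 1701.332777… → ⌈·⌉ = 1702
j=7: r + 6k = 2031.888333… → ⌈·⌉ = 2032
j=8: r + 7k = 2362.443888… → ⌈·⌉ = 2363
j=9: r + 8k = 2692.999444… → ⌈·⌉ = 2693
j=10: r + 9k = 3023.555 → ⌈·⌉ = 3024
j=11: r + 10k = 3354.110555… → ⌈·⌉ = 3355
j=12: r + 11k = 3684.666111… → ⌈·⌉ = 3685
j=13: r + 12k = 4015.221666… → ⌈·⌉ = 4016
j=14: r + 13k = 4345.777222… → ⌈·⌉ = 4346
j=15: r + 14k = 4676.332777… → ⌈·⌉ = 4677
j=16: r + 15k = 5006.888333… → ⌈·⌉ = 5007
j=17: r + 16k = 5337.443888… → ⌈·⌉ = 5338
j=18: r + 17k = 5667.999444… → ⌈·⌉ = 5668

49, 380, 710, 1041, 1371, 1702, 2032, 2363, 2693, 3024, 3355, 3685, 4016, 4346, 4677, 5007, 5338, 5668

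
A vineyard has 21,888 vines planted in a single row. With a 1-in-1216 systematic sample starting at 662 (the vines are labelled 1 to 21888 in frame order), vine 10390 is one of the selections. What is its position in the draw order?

9

k = 1216
position = (10390 − 662)/1216 + 1 = 9728/1216 + 1 = 8 + 1 = 9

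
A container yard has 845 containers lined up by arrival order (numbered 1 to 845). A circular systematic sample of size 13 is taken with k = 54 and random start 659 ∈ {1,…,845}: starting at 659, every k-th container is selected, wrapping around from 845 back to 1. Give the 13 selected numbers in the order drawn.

Selection 1: 659
Selection 2: 659 + 54 = 713
Selection 3: 713 + 54 = 767
Selection 4: 767 + 54 = 821
Selection 5: 821 + 54 = 875 → 875 − 845 = 30
Selection 6: 30 + 54 = 84
Selection 7: 84 + 54 = 138
Selection 8: 138 + 54 = 192
Selection 9: 192 + 54 = 246
Selection 10: 246 + 54 = 300
Selection 11: 300 + 54 = 354
Selection 12: 354 + 54 = 408
Selection 13: 408 + 54 = 462

659, 713, 767, 821, 30, 84, 138, 192, 246, 300, 354, 408, 462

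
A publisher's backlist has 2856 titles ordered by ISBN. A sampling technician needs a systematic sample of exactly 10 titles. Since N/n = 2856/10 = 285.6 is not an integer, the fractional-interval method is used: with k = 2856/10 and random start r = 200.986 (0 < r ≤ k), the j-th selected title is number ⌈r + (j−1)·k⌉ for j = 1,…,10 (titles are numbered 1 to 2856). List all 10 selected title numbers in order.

j=1: r + 0k = 200.986 → ⌈·⌉ = 201
j=2: r + 1k = 486.586 → ⌈·⌉ = 487
j=3: r + 2k = 772.186 → ⌈·⌉ = 773
j=4: r + 3k = 1057.786 → ⌈·⌉ = 1058
j=5: r + 4k = 1343.386 → ⌈·⌉ = 1344
j=6: r + 5k = 1628.986 → ⌈·⌉ = 1629
j=7: r + 6k = 1914.586 → ⌈·⌉ = 1915
j=8: r + 7k = 2200.186 → ⌈·⌉ = 2201
j=9: r + 8k = 2485.786 → ⌈·⌉ = 2486
j=10: r + 9k = 2771.386 → ⌈·⌉ = 2772

201, 487, 773, 1058, 1344, 1629, 1915, 2201, 2486, 2772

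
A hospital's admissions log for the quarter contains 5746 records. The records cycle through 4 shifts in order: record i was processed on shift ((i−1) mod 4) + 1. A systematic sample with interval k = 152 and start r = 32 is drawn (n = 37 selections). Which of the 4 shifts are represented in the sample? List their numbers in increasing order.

Consecutive selections differ by k = 152, so their shift numbers differ by 152 mod 4 = 0.
gcd(152, 4) = 4, so the sample visits 4/4 = 1 distinct residues mod 4.
Start 32 is shift 4; the shifts hit are 4.

4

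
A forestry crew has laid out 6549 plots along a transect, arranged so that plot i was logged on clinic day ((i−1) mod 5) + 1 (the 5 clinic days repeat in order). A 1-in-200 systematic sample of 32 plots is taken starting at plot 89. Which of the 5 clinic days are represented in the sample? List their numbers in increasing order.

Consecutive selections differ by k = 200, so their clinic day numbers differ by 200 mod 5 = 0.
gcd(200, 5) = 5, so the sample visits 5/5 = 1 distinct residues mod 5.
Start 89 is clinic day 4; the clinic days hit are 4.

4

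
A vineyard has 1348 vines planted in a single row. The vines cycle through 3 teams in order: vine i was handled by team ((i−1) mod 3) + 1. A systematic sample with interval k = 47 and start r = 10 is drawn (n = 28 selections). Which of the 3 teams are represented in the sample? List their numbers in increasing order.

Consecutive selections differ by k = 47, so their team numbers differ by 47 mod 3 = 2.
gcd(47, 3) = 1, so the sample visits 3/1 = 3 distinct residues mod 3.
Start 10 is team 1; the teams hit are 1, 2, 3.

1, 2, 3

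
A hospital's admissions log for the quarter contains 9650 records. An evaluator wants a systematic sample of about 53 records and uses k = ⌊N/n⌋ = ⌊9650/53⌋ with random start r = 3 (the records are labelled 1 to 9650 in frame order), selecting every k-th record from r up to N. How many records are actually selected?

54

k = ⌊9650/53⌋ = 182
Achieved size = ⌊(9650 − 3)/182⌋ + 1 = ⌊9647/182⌋ + 1 = 53 + 1 = 54
(last selection: 3 + 53×182 = 9649 ≤ 9650; next would be 9831 > 9650)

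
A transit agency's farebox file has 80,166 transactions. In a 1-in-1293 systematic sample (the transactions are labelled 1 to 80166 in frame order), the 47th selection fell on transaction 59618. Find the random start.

140

k = 1293
r = 59618 − (47−1)×1293 = 59618 − 59478 = 140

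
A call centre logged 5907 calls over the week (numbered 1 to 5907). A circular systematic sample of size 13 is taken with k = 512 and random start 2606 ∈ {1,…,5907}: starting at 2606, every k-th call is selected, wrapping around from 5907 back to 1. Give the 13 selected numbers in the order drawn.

2606, 3118, 3630, 4142, 4654, 5166, 5678, 283, 795, 1307, 1819, 2331, 2843

Selection 1: 2606
Selection 2: 2606 + 512 = 3118
Selection 3: 3118 + 512 = 3630
Selection 4: 3630 + 512 = 4142
Selection 5: 4142 + 512 = 4654
Selection 6: 4654 + 512 = 5166
Selection 7: 5166 + 512 = 5678
Selection 8: 5678 + 512 = 6190 → 6190 − 5907 = 283
Selection 9: 283 + 512 = 795
Selection 10: 795 + 512 = 1307
Selection 11: 1307 + 512 = 1819
Selection 12: 1819 + 512 = 2331
Selection 13: 2331 + 512 = 2843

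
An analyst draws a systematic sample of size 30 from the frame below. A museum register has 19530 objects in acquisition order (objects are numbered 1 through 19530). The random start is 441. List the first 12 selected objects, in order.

441, 1092, 1743, 2394, 3045, 3696, 4347, 4998, 5649, 6300, 6951, 7602

k = N/n = 19530/30 = 651
object 1: 441
object 2: 441 + 651 = 1092
object 3: 1092 + 651 = 1743
object 4: 1743 + 651 = 2394
object 5: 2394 + 651 = 3045
object 6: 3045 + 651 = 3696
object 7: 3696 + 651 = 4347
object 8: 4347 + 651 = 4998
object 9: 4998 + 651 = 5649
object 10: 5649 + 651 = 6300
object 11: 6300 + 651 = 6951
object 12: 6951 + 651 = 7602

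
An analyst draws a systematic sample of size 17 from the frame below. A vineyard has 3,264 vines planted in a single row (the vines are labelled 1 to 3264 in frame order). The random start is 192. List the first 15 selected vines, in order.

k = N/n = 3264/17 = 192
vine 1: 192
vine 2: 192 + 192 = 384
vine 3: 384 + 192 = 576
vine 4: 576 + 192 = 768
vine 5: 768 + 192 = 960
vine 6: 960 + 192 = 1152
vine 7: 1152 + 192 = 1344
vine 8: 1344 + 192 = 1536
vine 9: 1536 + 192 = 1728
vine 10: 1728 + 192 = 1920
vine 11: 1920 + 192 = 2112
vine 12: 2112 + 192 = 2304
vine 13: 2304 + 192 = 2496
vine 14: 2496 + 192 = 2688
vine 15: 2688 + 192 = 2880

192, 384, 576, 768, 960, 1152, 1344, 1536, 1728, 1920, 2112, 2304, 2496, 2688, 2880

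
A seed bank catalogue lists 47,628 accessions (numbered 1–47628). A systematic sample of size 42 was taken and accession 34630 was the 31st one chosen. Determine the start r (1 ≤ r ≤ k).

k = 47628/42 = 1134
r = 34630 − (31−1)×1134 = 34630 − 34020 = 610

610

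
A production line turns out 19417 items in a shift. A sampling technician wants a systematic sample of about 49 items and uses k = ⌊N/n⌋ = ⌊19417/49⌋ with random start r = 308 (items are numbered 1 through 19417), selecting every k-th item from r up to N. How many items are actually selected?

k = ⌊19417/49⌋ = 396
Achieved size = ⌊(19417 − 308)/396⌋ + 1 = ⌊19109/396⌋ + 1 = 48 + 1 = 49
(last selection: 308 + 48×396 = 19316 ≤ 19417; next would be 19712 > 19417)

49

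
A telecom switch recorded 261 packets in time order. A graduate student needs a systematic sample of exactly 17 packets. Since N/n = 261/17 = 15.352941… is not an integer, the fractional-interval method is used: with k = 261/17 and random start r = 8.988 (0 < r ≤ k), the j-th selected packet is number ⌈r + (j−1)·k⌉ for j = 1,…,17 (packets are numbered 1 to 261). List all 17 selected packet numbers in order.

9, 25, 40, 56, 71, 86, 102, 117, 132, 148, 163, 178, 194, 209, 224, 240, 255

j=1: r + 0k = 8.988 → ⌈·⌉ = 9
j=2: r + 1k = 24.340941… → ⌈·⌉ = 25
j=3: r + 2k = 39.693882… → ⌈·⌉ = 40
j=4: r + 3k = 55.046823… → ⌈·⌉ = 56
j=5: r + 4k = 70.399764… → ⌈·⌉ = 71
j=6: r + 5k = 85.752705… → ⌈·⌉ = 86
j=7: r + 6k = 101.105647… → ⌈·⌉ = 102
j=8: r + 7k = 116.458588… → ⌈·⌉ = 117
j=9: r + 8k = 131.811529… → ⌈·⌉ = 132
j=10: r + 9k = 147.164470… → ⌈·⌉ = 148
j=11: r + 10k = 162.517411… → ⌈·⌉ = 163
j=12: r + 11k = 177.870352… → ⌈·⌉ = 178
j=13: r + 12k = 193.223294… → ⌈·⌉ = 194
j=14: r + 13k = 208.576235… → ⌈·⌉ = 209
j=15: r + 14k = 223.929176… → ⌈·⌉ = 224
j=16: r + 15k = 239.282117… → ⌈·⌉ = 240
j=17: r + 16k = 254.635058… → ⌈·⌉ = 255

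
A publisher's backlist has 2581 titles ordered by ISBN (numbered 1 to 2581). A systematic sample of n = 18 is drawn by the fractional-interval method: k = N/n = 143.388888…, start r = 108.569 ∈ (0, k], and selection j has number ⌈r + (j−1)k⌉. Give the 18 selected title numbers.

j=1: r + 0k = 108.569 → ⌈·⌉ = 109
j=2: r + 1k = 251.957888… → ⌈·⌉ = 252
j=3: r + 2k = 395.346777… → ⌈·⌉ = 396
j=4: r + 3k = 538.735666… → ⌈·⌉ = 539
j=5: r + 4k = 682.124555… → ⌈·⌉ = 683
j=6: r + 5k = 825.513444… → ⌈·⌉ = 826
j=7: r + 6k = 968.902333… → ⌈·⌉ = 969
j=8: r + 7k = 1112.291222… → ⌈·⌉ = 1113
j=9: r + 8k = 1255.680111… → ⌈·⌉ = 1256
j=10: r + 9k = 1399.069 → ⌈·⌉ = 1400
j=11: r + 10k = 1542.457888… → ⌈·⌉ = 1543
j=12: r + 11k = 1685.846777… → ⌈·⌉ = 1686
j=13: r + 12k = 1829.235666… → ⌈·⌉ = 1830
j=14: r + 13k = 1972.624555… → ⌈·⌉ = 1973
j=15: r + 14k = 2116.013444… → ⌈·⌉ = 2117
j=16: r + 15k = 2259.402333… → ⌈·⌉ = 2260
j=17: r + 16k = 2402.791222… → ⌈·⌉ = 2403
j=18: r + 17k = 2546.180111… → ⌈·⌉ = 2547

109, 252, 396, 539, 683, 826, 969, 1113, 1256, 1400, 1543, 1686, 1830, 1973, 2117, 2260, 2403, 2547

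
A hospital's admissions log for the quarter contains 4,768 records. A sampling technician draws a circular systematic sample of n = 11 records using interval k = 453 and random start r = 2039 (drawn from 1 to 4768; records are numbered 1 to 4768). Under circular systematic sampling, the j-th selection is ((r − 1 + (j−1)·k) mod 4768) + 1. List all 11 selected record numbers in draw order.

Selection 1: 2039
Selection 2: 2039 + 453 = 2492
Selection 3: 2492 + 453 = 2945
Selection 4: 2945 + 453 = 3398
Selection 5: 3398 + 453 = 3851
Selection 6: 3851 + 453 = 4304
Selection 7: 4304 + 453 = 4757
Selection 8: 4757 + 453 = 5210 → 5210 − 4768 = 442
Selection 9: 442 + 453 = 895
Selection 10: 895 + 453 = 1348
Selection 11: 1348 + 453 = 1801

2039, 2492, 2945, 3398, 3851, 4304, 4757, 442, 895, 1348, 1801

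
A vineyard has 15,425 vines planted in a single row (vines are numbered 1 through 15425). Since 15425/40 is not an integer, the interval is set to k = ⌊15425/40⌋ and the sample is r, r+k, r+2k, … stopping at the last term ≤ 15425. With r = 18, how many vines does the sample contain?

k = ⌊15425/40⌋ = 385
Achieved size = ⌊(15425 − 18)/385⌋ + 1 = ⌊15407/385⌋ + 1 = 40 + 1 = 41
(last selection: 18 + 40×385 = 15418 ≤ 15425; next would be 15803 > 15425)

41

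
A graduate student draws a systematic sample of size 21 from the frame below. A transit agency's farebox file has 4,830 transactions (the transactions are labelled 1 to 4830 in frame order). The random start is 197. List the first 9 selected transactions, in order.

197, 427, 657, 887, 1117, 1347, 1577, 1807, 2037

k = N/n = 4830/21 = 230
transaction 1: 197
transaction 2: 197 + 230 = 427
transaction 3: 427 + 230 = 657
transaction 4: 657 + 230 = 887
transaction 5: 887 + 230 = 1117
transaction 6: 1117 + 230 = 1347
transaction 7: 1347 + 230 = 1577
transaction 8: 1577 + 230 = 1807
transaction 9: 1807 + 230 = 2037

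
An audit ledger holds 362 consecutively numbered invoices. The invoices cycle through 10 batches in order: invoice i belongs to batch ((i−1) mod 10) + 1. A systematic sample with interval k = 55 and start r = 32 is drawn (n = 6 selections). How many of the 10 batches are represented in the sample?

2

Consecutive selections differ by k = 55, so their batch numbers differ by 55 mod 10 = 5.
gcd(55, 10) = 5, so the sample visits 10/5 = 2 distinct residues mod 10.
Start 32 is batch 2; the batches hit are 2, 7.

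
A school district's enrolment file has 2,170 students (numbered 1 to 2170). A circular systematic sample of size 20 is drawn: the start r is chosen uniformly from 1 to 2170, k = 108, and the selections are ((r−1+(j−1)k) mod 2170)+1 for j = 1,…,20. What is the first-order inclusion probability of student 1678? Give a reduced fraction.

For each position j, as r ranges over 1…2170 the j-th selection hits every student exactly once, so student 1678 is selected for exactly 20 of the 2170 starts.
Inclusion probability = 20/2170 = 2/217.

2/217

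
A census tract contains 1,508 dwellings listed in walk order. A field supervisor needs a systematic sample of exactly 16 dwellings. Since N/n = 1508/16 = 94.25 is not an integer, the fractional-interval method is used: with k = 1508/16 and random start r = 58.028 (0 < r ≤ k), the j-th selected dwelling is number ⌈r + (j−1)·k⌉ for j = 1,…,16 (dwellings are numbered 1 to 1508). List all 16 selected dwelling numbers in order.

59, 153, 247, 341, 436, 530, 624, 718, 813, 907, 1001, 1095, 1190, 1284, 1378, 1472

j=1: r + 0k = 58.028 → ⌈·⌉ = 59
j=2: r + 1k = 152.278 → ⌈·⌉ = 153
j=3: r + 2k = 246.528 → ⌈·⌉ = 247
j=4: r + 3k = 340.778 → ⌈·⌉ = 341
j=5: r + 4k = 435.028 → ⌈·⌉ = 436
j=6: r + 5k = 529.278 → ⌈·⌉ = 530
j=7: r + 6k = 623.528 → ⌈·⌉ = 624
j=8: r + 7k = 717.778 → ⌈·⌉ = 718
j=9: r + 8k = 812.028 → ⌈·⌉ = 813
j=10: r + 9k = 906.278 → ⌈·⌉ = 907
j=11: r + 10k = 1000.528 → ⌈·⌉ = 1001
j=12: r + 11k = 1094.778 → ⌈·⌉ = 1095
j=13: r + 12k = 1189.028 → ⌈·⌉ = 1190
j=14: r + 13k = 1283.278 → ⌈·⌉ = 1284
j=15: r + 14k = 1377.528 → ⌈·⌉ = 1378
j=16: r + 15k = 1471.778 → ⌈·⌉ = 1472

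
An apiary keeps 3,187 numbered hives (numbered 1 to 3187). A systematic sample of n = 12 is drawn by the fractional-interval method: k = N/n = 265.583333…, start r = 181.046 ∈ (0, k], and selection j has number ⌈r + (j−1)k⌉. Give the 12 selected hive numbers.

j=1: r + 0k = 181.046 → ⌈·⌉ = 182
j=2: r + 1k = 446.629333… → ⌈·⌉ = 447
j=3: r + 2k = 712.212666… → ⌈·⌉ = 713
j=4: r + 3k = 977.796 → ⌈·⌉ = 978
j=5: r + 4k = 1243.379333… → ⌈·⌉ = 1244
j=6: r + 5k = 1508.962666… → ⌈·⌉ = 1509
j=7: r + 6k = 1774.546 → ⌈·⌉ = 1775
j=8: r + 7k = 2040.129333… → ⌈·⌉ = 2041
j=9: r + 8k = 2305.712666… → ⌈·⌉ = 2306
j=10: r + 9k = 2571.296 → ⌈·⌉ = 2572
j=11: r + 10k = 2836.879333… → ⌈·⌉ = 2837
j=12: r + 11k = 3102.462666… → ⌈·⌉ = 3103

182, 447, 713, 978, 1244, 1509, 1775, 2041, 2306, 2572, 2837, 3103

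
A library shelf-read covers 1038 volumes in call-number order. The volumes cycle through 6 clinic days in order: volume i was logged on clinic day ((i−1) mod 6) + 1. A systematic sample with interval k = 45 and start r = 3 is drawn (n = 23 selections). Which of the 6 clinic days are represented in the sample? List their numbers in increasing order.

3, 6

Consecutive selections differ by k = 45, so their clinic day numbers differ by 45 mod 6 = 3.
gcd(45, 6) = 3, so the sample visits 6/3 = 2 distinct residues mod 6.
Start 3 is clinic day 3; the clinic days hit are 3, 6.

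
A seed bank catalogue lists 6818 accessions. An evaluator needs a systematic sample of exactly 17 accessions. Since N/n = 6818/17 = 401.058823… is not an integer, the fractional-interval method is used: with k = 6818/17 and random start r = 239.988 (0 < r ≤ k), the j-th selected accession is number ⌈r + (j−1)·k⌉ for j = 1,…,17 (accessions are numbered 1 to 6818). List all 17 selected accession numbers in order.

j=1: r + 0k = 239.988 → ⌈·⌉ = 240
j=2: r + 1k = 641.046823… → ⌈·⌉ = 642
j=3: r + 2k = 1042.105647… → ⌈·⌉ = 1043
j=4: r + 3k = 1443.164470… → ⌈·⌉ = 1444
j=5: r + 4k = 1844.223294… → ⌈·⌉ = 1845
j=6: r + 5k = 2245.282117… → ⌈·⌉ = 2246
j=7: r + 6k = 2646.340941… → ⌈·⌉ = 2647
j=8: r + 7k = 3047.399764… → ⌈·⌉ = 3048
j=9: r + 8k = 3448.458588… → ⌈·⌉ = 3449
j=10: r + 9k = 3849.517411… → ⌈·⌉ = 3850
j=11: r + 10k = 4250.576235… → ⌈·⌉ = 4251
j=12: r + 11k = 4651.635058… → ⌈·⌉ = 4652
j=13: r + 12k = 5052.693882… → ⌈·⌉ = 5053
j=14: r + 13k = 5453.752705… → ⌈·⌉ = 5454
j=15: r + 14k = 5854.811529… → ⌈·⌉ = 5855
j=16: r + 15k = 6255.870352… → ⌈·⌉ = 6256
j=17: r + 16k = 6656.929176… → ⌈·⌉ = 6657

240, 642, 1043, 1444, 1845, 2246, 2647, 3048, 3449, 3850, 4251, 4652, 5053, 5454, 5855, 6256, 6657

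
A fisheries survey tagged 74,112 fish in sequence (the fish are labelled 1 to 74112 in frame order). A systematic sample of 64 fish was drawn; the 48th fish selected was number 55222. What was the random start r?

k = 74112/64 = 1158
r = 55222 − (48−1)×1158 = 55222 − 54426 = 796

796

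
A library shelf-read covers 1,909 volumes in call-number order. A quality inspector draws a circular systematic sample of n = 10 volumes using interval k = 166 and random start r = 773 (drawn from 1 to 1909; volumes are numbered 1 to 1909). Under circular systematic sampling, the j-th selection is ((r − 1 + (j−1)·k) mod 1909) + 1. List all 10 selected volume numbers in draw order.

773, 939, 1105, 1271, 1437, 1603, 1769, 26, 192, 358

Selection 1: 773
Selection 2: 773 + 166 = 939
Selection 3: 939 + 166 = 1105
Selection 4: 1105 + 166 = 1271
Selection 5: 1271 + 166 = 1437
Selection 6: 1437 + 166 = 1603
Selection 7: 1603 + 166 = 1769
Selection 8: 1769 + 166 = 1935 → 1935 − 1909 = 26
Selection 9: 26 + 166 = 192
Selection 10: 192 + 166 = 358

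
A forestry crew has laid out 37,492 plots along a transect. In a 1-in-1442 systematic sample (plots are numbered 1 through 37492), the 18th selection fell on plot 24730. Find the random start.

k = 1442
r = 24730 − (18−1)×1442 = 24730 − 24514 = 216

216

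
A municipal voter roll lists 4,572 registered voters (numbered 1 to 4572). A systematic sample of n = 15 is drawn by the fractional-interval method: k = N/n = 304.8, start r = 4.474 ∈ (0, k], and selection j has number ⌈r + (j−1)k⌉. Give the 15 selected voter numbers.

j=1: r + 0k = 4.474 → ⌈·⌉ = 5
j=2: r + 1k = 309.274 → ⌈·⌉ = 310
j=3: r + 2k = 614.074 → ⌈·⌉ = 615
j=4: r + 3k = 918.874 → ⌈·⌉ = 919
j=5: r + 4k = 1223.674 → ⌈·⌉ = 1224
j=6: r + 5k = 1528.474 → ⌈·⌉ = 1529
j=7: r + 6k = 1833.274 → ⌈·⌉ = 1834
j=8: r + 7k = 2138.074 → ⌈·⌉ = 2139
j=9: r + 8k = 2442.874 → ⌈·⌉ = 2443
j=10: r + 9k = 2747.674 → ⌈·⌉ = 2748
j=11: r + 10k = 3052.474 → ⌈·⌉ = 3053
j=12: r + 11k = 3357.274 → ⌈·⌉ = 3358
j=13: r + 12k = 3662.074 → ⌈·⌉ = 3663
j=14: r + 13k = 3966.874 → ⌈·⌉ = 3967
j=15: r + 14k = 4271.674 → ⌈·⌉ = 4272

5, 310, 615, 919, 1224, 1529, 1834, 2139, 2443, 2748, 3053, 3358, 3663, 3967, 4272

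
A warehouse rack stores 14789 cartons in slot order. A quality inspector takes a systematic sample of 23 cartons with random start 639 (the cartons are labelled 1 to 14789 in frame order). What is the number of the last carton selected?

k = 14789/23 = 643
23rd selection = r + (23−1)·k = 639 + 22×643 = 639 + 14146 = 14785

14785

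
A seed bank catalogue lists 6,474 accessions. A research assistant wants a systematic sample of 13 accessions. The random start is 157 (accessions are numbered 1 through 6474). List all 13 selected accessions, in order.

k = N/n = 6474/13 = 498
accession 1: 157
accession 2: 157 + 498 = 655
accession 3: 655 + 498 = 1153
accession 4: 1153 + 498 = 1651
accession 5: 1651 + 498 = 2149
accession 6: 2149 + 498 = 2647
accession 7: 2647 + 498 = 3145
accession 8: 3145 + 498 = 3643
accession 9: 3643 + 498 = 4141
accession 10: 4141 + 498 = 4639
accession 11: 4639 + 498 = 5137
accession 12: 5137 + 498 = 5635
accession 13: 5635 + 498 = 6133

157, 655, 1153, 1651, 2149, 2647, 3145, 3643, 4141, 4639, 5137, 5635, 6133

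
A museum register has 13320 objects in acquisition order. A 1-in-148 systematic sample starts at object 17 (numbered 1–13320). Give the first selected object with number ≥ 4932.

k = 148
Steps past start: ⌈(4932 − 17)/148⌉ = ⌈4915/148⌉ = 34
Selected object: 17 + 34×148 = 5049

5049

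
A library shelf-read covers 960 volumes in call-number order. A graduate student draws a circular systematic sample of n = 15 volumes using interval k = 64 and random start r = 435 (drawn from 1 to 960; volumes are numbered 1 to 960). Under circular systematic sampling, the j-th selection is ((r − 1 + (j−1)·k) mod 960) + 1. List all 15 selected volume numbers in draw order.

435, 499, 563, 627, 691, 755, 819, 883, 947, 51, 115, 179, 243, 307, 371

Selection 1: 435
Selection 2: 435 + 64 = 499
Selection 3: 499 + 64 = 563
Selection 4: 563 + 64 = 627
Selection 5: 627 + 64 = 691
Selection 6: 691 + 64 = 755
Selection 7: 755 + 64 = 819
Selection 8: 819 + 64 = 883
Selection 9: 883 + 64 = 947
Selection 10: 947 + 64 = 1011 → 1011 − 960 = 51
Selection 11: 51 + 64 = 115
Selection 12: 115 + 64 = 179
Selection 13: 179 + 64 = 243
Selection 14: 243 + 64 = 307
Selection 15: 307 + 64 = 371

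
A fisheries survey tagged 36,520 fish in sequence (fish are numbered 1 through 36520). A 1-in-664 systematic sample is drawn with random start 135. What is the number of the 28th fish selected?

18063

k = 664
28th selection = r + (28−1)·k = 135 + 27×664 = 135 + 17928 = 18063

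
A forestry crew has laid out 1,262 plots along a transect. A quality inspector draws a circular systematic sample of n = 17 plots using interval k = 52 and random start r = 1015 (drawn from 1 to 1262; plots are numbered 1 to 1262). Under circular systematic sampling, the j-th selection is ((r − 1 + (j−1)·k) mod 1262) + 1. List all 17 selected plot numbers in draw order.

Selection 1: 1015
Selection 2: 1015 + 52 = 1067
Selection 3: 1067 + 52 = 1119
Selection 4: 1119 + 52 = 1171
Selection 5: 1171 + 52 = 1223
Selection 6: 1223 + 52 = 1275 → 1275 − 1262 = 13
Selection 7: 13 + 52 = 65
Selection 8: 65 + 52 = 117
Selection 9: 117 + 52 = 169
Selection 10: 169 + 52 = 221
Selection 11: 221 + 52 = 273
Selection 12: 273 + 52 = 325
Selection 13: 325 + 52 = 377
Selection 14: 377 + 52 = 429
Selection 15: 429 + 52 = 481
Selection 16: 481 + 52 = 533
Selection 17: 533 + 52 = 585

1015, 1067, 1119, 1171, 1223, 13, 65, 117, 169, 221, 273, 325, 377, 429, 481, 533, 585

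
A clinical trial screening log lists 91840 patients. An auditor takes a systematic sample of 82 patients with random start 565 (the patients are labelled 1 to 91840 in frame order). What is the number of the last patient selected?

k = 91840/82 = 1120
82nd selection = r + (82−1)·k = 565 + 81×1120 = 565 + 90720 = 91285

91285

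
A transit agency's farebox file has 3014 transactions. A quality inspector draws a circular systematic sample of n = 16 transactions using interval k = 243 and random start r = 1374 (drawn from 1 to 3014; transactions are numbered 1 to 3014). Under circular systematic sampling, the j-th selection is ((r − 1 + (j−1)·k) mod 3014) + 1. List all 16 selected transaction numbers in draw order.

1374, 1617, 1860, 2103, 2346, 2589, 2832, 61, 304, 547, 790, 1033, 1276, 1519, 1762, 2005

Selection 1: 1374
Selection 2: 1374 + 243 = 1617
Selection 3: 1617 + 243 = 1860
Selection 4: 1860 + 243 = 2103
Selection 5: 2103 + 243 = 2346
Selection 6: 2346 + 243 = 2589
Selection 7: 2589 + 243 = 2832
Selection 8: 2832 + 243 = 3075 → 3075 − 3014 = 61
Selection 9: 61 + 243 = 304
Selection 10: 304 + 243 = 547
Selection 11: 547 + 243 = 790
Selection 12: 790 + 243 = 1033
Selection 13: 1033 + 243 = 1276
Selection 14: 1276 + 243 = 1519
Selection 15: 1519 + 243 = 1762
Selection 16: 1762 + 243 = 2005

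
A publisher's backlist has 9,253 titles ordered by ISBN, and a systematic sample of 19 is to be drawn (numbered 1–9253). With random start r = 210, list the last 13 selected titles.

3132, 3619, 4106, 4593, 5080, 5567, 6054, 6541, 7028, 7515, 8002, 8489, 8976

k = N/n = 9253/19 = 487
7th selection = 210 + 6×487 = 3132
8th: 3132 + 487 = 3619
9th: 3619 + 487 = 4106
10th: 4106 + 487 = 4593
11th: 4593 + 487 = 5080
12th: 5080 + 487 = 5567
13th: 5567 + 487 = 6054
14th: 6054 + 487 = 6541
15th: 6541 + 487 = 7028
16th: 7028 + 487 = 7515
17th: 7515 + 487 = 8002
18th: 8002 + 487 = 8489
19th: 8489 + 487 = 8976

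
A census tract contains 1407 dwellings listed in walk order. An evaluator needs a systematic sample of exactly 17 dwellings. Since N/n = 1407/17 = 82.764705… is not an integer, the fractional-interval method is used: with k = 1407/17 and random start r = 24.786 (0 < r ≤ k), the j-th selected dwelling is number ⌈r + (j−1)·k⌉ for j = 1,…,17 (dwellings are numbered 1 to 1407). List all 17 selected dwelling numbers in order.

25, 108, 191, 274, 356, 439, 522, 605, 687, 770, 853, 936, 1018, 1101, 1184, 1267, 1350

j=1: r + 0k = 24.786 → ⌈·⌉ = 25
j=2: r + 1k = 107.550705… → ⌈·⌉ = 108
j=3: r + 2k = 190.315411… → ⌈·⌉ = 191
j=4: r + 3k = 273.080117… → ⌈·⌉ = 274
j=5: r + 4k = 355.844823… → ⌈·⌉ = 356
j=6: r + 5k = 438.609529… → ⌈·⌉ = 439
j=7: r + 6k = 521.374235… → ⌈·⌉ = 522
j=8: r + 7k = 604.138941… → ⌈·⌉ = 605
j=9: r + 8k = 686.903647… → ⌈·⌉ = 687
j=10: r + 9k = 769.668352… → ⌈·⌉ = 770
j=11: r + 10k = 852.433058… → ⌈·⌉ = 853
j=12: r + 11k = 935.197764… → ⌈·⌉ = 936
j=13: r + 12k = 1017.962470… → ⌈·⌉ = 1018
j=14: r + 13k = 1100.727176… → ⌈·⌉ = 1101
j=15: r + 14k = 1183.491882… → ⌈·⌉ = 1184
j=16: r + 15k = 1266.256588… → ⌈·⌉ = 1267
j=17: r + 16k = 1349.021294… → ⌈·⌉ = 1350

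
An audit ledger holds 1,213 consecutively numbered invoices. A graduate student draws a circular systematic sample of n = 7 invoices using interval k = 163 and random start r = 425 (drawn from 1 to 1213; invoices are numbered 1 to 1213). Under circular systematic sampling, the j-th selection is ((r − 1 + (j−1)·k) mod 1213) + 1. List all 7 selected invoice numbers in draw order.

425, 588, 751, 914, 1077, 27, 190

Selection 1: 425
Selection 2: 425 + 163 = 588
Selection 3: 588 + 163 = 751
Selection 4: 751 + 163 = 914
Selection 5: 914 + 163 = 1077
Selection 6: 1077 + 163 = 1240 → 1240 − 1213 = 27
Selection 7: 27 + 163 = 190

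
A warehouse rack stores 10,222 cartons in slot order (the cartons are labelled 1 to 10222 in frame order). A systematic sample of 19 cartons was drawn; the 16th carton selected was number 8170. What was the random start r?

100

k = 10222/19 = 538
r = 8170 − (16−1)×538 = 8170 − 8070 = 100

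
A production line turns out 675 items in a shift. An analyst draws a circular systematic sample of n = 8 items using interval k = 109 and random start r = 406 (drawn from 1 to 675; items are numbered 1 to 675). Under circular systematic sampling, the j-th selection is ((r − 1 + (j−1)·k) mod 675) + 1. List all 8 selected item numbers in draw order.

406, 515, 624, 58, 167, 276, 385, 494

Selection 1: 406
Selection 2: 406 + 109 = 515
Selection 3: 515 + 109 = 624
Selection 4: 624 + 109 = 733 → 733 − 675 = 58
Selection 5: 58 + 109 = 167
Selection 6: 167 + 109 = 276
Selection 7: 276 + 109 = 385
Selection 8: 385 + 109 = 494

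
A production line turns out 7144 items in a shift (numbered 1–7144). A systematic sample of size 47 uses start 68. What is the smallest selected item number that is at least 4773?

k = 7144/47 = 152
Steps past start: ⌈(4773 − 68)/152⌉ = ⌈4705/152⌉ = 31
Selected item: 68 + 31×152 = 4780

4780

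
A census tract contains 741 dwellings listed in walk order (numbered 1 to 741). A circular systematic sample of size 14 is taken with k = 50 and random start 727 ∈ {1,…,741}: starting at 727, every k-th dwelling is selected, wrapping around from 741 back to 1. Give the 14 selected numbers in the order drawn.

Selection 1: 727
Selection 2: 727 + 50 = 777 → 777 − 741 = 36
Selection 3: 36 + 50 = 86
Selection 4: 86 + 50 = 136
Selection 5: 136 + 50 = 186
Selection 6: 186 + 50 = 236
Selection 7: 236 + 50 = 286
Selection 8: 286 + 50 = 336
Selection 9: 336 + 50 = 386
Selection 10: 386 + 50 = 436
Selection 11: 436 + 50 = 486
Selection 12: 486 + 50 = 536
Selection 13: 536 + 50 = 586
Selection 14: 586 + 50 = 636

727, 36, 86, 136, 186, 236, 286, 336, 386, 436, 486, 536, 586, 636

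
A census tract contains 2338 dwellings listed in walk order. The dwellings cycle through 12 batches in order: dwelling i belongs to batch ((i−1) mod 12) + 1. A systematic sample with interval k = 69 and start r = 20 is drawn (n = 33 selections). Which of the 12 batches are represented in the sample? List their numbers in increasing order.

Consecutive selections differ by k = 69, so their batch numbers differ by 69 mod 12 = 9.
gcd(69, 12) = 3, so the sample visits 12/3 = 4 distinct residues mod 12.
Start 20 is batch 8; the batches hit are 2, 5, 8, 11.

2, 5, 8, 11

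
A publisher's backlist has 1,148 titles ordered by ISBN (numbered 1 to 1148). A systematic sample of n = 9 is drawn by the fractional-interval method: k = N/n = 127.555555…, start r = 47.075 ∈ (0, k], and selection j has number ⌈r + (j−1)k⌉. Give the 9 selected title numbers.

48, 175, 303, 430, 558, 685, 813, 940, 1068

j=1: r + 0k = 47.075 → ⌈·⌉ = 48
j=2: r + 1k = 174.630555… → ⌈·⌉ = 175
j=3: r + 2k = 302.186111… → ⌈·⌉ = 303
j=4: r + 3k = 429.741666… → ⌈·⌉ = 430
j=5: r + 4k = 557.297222… → ⌈·⌉ = 558
j=6: r + 5k = 684.852777… → ⌈·⌉ = 685
j=7: r + 6k = 812.408333… → ⌈·⌉ = 813
j=8: r + 7k = 939.963888… → ⌈·⌉ = 940
j=9: r + 8k = 1067.519444… → ⌈·⌉ = 1068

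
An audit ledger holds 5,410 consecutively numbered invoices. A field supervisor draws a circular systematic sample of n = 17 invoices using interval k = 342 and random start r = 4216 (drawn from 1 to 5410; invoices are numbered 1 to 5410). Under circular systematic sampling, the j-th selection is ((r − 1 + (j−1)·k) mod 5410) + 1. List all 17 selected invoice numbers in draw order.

4216, 4558, 4900, 5242, 174, 516, 858, 1200, 1542, 1884, 2226, 2568, 2910, 3252, 3594, 3936, 4278

Selection 1: 4216
Selection 2: 4216 + 342 = 4558
Selection 3: 4558 + 342 = 4900
Selection 4: 4900 + 342 = 5242
Selection 5: 5242 + 342 = 5584 → 5584 − 5410 = 174
Selection 6: 174 + 342 = 516
Selection 7: 516 + 342 = 858
Selection 8: 858 + 342 = 1200
Selection 9: 1200 + 342 = 1542
Selection 10: 1542 + 342 = 1884
Selection 11: 1884 + 342 = 2226
Selection 12: 2226 + 342 = 2568
Selection 13: 2568 + 342 = 2910
Selection 14: 2910 + 342 = 3252
Selection 15: 3252 + 342 = 3594
Selection 16: 3594 + 342 = 3936
Selection 17: 3936 + 342 = 4278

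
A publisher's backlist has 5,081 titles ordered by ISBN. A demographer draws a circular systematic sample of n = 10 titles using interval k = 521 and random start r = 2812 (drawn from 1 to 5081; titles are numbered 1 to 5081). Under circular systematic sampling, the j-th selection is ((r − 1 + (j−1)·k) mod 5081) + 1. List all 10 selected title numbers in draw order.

2812, 3333, 3854, 4375, 4896, 336, 857, 1378, 1899, 2420

Selection 1: 2812
Selection 2: 2812 + 521 = 3333
Selection 3: 3333 + 521 = 3854
Selection 4: 3854 + 521 = 4375
Selection 5: 4375 + 521 = 4896
Selection 6: 4896 + 521 = 5417 → 5417 − 5081 = 336
Selection 7: 336 + 521 = 857
Selection 8: 857 + 521 = 1378
Selection 9: 1378 + 521 = 1899
Selection 10: 1899 + 521 = 2420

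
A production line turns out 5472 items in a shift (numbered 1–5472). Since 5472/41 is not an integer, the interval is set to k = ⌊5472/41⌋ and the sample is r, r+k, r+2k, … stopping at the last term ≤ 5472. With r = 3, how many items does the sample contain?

k = ⌊5472/41⌋ = 133
Achieved size = ⌊(5472 − 3)/133⌋ + 1 = ⌊5469/133⌋ + 1 = 41 + 1 = 42
(last selection: 3 + 41×133 = 5456 ≤ 5472; next would be 5589 > 5472)

42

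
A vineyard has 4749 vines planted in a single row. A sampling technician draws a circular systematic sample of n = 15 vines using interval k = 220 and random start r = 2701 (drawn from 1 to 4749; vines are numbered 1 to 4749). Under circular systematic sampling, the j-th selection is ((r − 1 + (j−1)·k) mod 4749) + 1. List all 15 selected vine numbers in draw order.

2701, 2921, 3141, 3361, 3581, 3801, 4021, 4241, 4461, 4681, 152, 372, 592, 812, 1032

Selection 1: 2701
Selection 2: 2701 + 220 = 2921
Selection 3: 2921 + 220 = 3141
Selection 4: 3141 + 220 = 3361
Selection 5: 3361 + 220 = 3581
Selection 6: 3581 + 220 = 3801
Selection 7: 3801 + 220 = 4021
Selection 8: 4021 + 220 = 4241
Selection 9: 4241 + 220 = 4461
Selection 10: 4461 + 220 = 4681
Selection 11: 4681 + 220 = 4901 → 4901 − 4749 = 152
Selection 12: 152 + 220 = 372
Selection 13: 372 + 220 = 592
Selection 14: 592 + 220 = 812
Selection 15: 812 + 220 = 1032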